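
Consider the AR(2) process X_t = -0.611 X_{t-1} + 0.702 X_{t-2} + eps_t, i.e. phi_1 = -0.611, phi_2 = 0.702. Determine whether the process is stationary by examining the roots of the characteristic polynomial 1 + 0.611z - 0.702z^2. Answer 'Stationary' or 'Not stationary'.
\text{Not stationary}

The AR(p) characteristic polynomial is P(z) = 1 + 0.611z - 0.702z^2.
Stationarity requires all roots to lie outside the unit circle, i.e. |z| > 1 for every root.
Set 1 + (0.611) z + (-0.702) z^2 = 0, i.e. a z^2 + b z + c = 0 with a = -0.702, b = 0.611, c = 1.
Discriminant D = b^2 - 4ac = (0.611)^2 - 4*(-0.702)*1 = 0.373321 - (-2.808) = 3.181321.
D >= 0, so the roots are real: z = (-b +/- sqrt(D)) / (2a) = (-0.611 +/- 1.783626) / (-1.404).
  z_1 = (-0.611 + 1.783626) / (-1.404) = -0.8352,   |z_1| = 0.8352.
  z_2 = (-0.611 - 1.783626) / (-1.404) = 1.7056,   |z_2| = 1.7056.
Moduli of all roots: 0.8352, 1.7056.
All moduli strictly greater than 1? No.
Verdict: Not stationary.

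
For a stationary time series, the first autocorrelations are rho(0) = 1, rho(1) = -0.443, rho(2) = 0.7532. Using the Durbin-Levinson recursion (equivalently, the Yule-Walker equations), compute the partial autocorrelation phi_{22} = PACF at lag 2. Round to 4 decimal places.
\phi_{22} = 0.6929

The PACF at lag k is phi_{kk}, the last component of the solution
to the Yule-Walker system G_k phi = r_k where
  (G_k)_{ij} = rho(|i - j|), (r_k)_i = rho(i), i,j = 1..k.
Equivalently, Durbin-Levinson gives phi_{kk} iteratively:
  phi_{11} = rho(1)
  phi_{kk} = [rho(k) - sum_{j=1..k-1} phi_{k-1,j} rho(k-j)]
            / [1 - sum_{j=1..k-1} phi_{k-1,j} rho(j)],
  phi_{k,j} = phi_{k-1,j} - phi_{kk} phi_{k-1,k-j},  j = 1..k-1.
Step k = 1:
  phi_11 = rho(1) = -0.443.
Step k = 2:
  phi_22 = [rho(2) - phi_11 rho(1)] / [1 - phi_11 rho(1)] = [0.7532 - (-0.443)(-0.443)] / [1 - (-0.443)(-0.443)]
         = 0.556951 / 0.803751 = 0.6929.
Therefore phi_{22} = 0.6929.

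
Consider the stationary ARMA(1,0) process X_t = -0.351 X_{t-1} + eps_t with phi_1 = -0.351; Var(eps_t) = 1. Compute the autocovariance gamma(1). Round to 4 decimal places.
\gamma(1) = -0.4003

Multiply the model equation by X_{t-k} and take expectations. With theta_0 = psi_0 = 1 and psi_j the MA(infinity) weights, this gives
  gamma(k) - sum_i phi_i gamma(k-i) = c_k,
  c_k = sigma^2 * sum_{j=k..q} theta_j psi_{j-k}   (c_k = 0 for k > q),
using gamma(-m) = gamma(m).
Pure AR (q = 0): c_0 = sigma^2 = 1, c_k = 0 for k >= 1.
Equations for k = 0 and k = 1 (AR order 1):
  gamma(0) = phi_1 gamma(1) + c_0
  gamma(1) = phi_1 gamma(0) + c_1
Substituting the second into the first: gamma(0) (1 - phi_1^2) = c_0 + phi_1 c_1, so
  gamma(0) = c_0 / (1 - phi_1^2) = 1 / (1 - (-0.351)^2) = 1 / 0.876799 = 1.140512.
  gamma(1) = phi_1 gamma(0) = (-0.351)(1.140512) = -0.40032.
Therefore gamma(1) = -0.4003 (to 4 decimal places).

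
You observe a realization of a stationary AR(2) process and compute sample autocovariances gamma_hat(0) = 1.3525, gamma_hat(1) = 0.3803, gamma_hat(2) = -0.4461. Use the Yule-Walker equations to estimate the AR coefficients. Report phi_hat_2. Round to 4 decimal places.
\hat\phi_{2} = -0.4440

The Yule-Walker equations for an AR(p) process read, in matrix form,
  Gamma_p phi = r_p,   with   (Gamma_p)_{ij} = gamma(|i - j|),
                       (r_p)_i = gamma(i),   i,j = 1..p.
Substitute the sample gammas (Toeplitz matrix and right-hand side of size 2):
  Gamma_p = [[1.3525, 0.3803], [0.3803, 1.3525]]
  r_p     = [0.3803, -0.4461]
Written out:
  1.3525 phi_1 + 0.3803 phi_2 = 0.3803
  0.3803 phi_1 + 1.3525 phi_2 = -0.4461
Solve by Cramer's rule:
  det = gamma(0)^2 - gamma(1)^2 = (1.3525)^2 - (0.3803)^2 = 1.82925625 - 0.14462809 = 1.68462816
  phi_hat_1 = [gamma(1) gamma(0) - gamma(1) gamma(2)] / det = [(0.3803)(1.3525) - (0.3803)(-0.4461)] / 1.68462816 = 0.68400758 / 1.68462816 = 0.406
  phi_hat_2 = [gamma(0) gamma(2) - gamma(1)^2] / det = [(1.3525)(-0.4461) - (0.3803)^2] / 1.68462816 = -0.74797834 / 1.68462816 = -0.444
So phi_hat = [0.4060, -0.4440].
Therefore phi_hat_2 = -0.4440.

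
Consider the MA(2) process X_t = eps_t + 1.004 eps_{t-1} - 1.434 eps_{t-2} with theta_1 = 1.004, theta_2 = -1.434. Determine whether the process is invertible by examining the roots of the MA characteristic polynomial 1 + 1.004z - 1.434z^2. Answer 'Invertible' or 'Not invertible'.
\text{Not invertible}

The MA(q) characteristic polynomial is P(z) = 1 + 1.004z - 1.434z^2.
Invertibility requires all roots to lie outside the unit circle, i.e. |z| > 1 for every root.
Set 1 + (1.004) z + (-1.434) z^2 = 0, i.e. a z^2 + b z + c = 0 with a = -1.434, b = 1.004, c = 1.
Discriminant D = b^2 - 4ac = (1.004)^2 - 4*(-1.434)*1 = 1.008016 - (-5.736) = 6.744016.
D >= 0, so the roots are real: z = (-b +/- sqrt(D)) / (2a) = (-1.004 +/- 2.596924) / (-2.868).
  z_1 = (-1.004 + 2.596924) / (-2.868) = -0.5554,   |z_1| = 0.5554.
  z_2 = (-1.004 - 2.596924) / (-2.868) = 1.2556,   |z_2| = 1.2556.
Moduli of all roots: 0.5554, 1.2556.
All moduli strictly greater than 1? No.
Verdict: Not invertible.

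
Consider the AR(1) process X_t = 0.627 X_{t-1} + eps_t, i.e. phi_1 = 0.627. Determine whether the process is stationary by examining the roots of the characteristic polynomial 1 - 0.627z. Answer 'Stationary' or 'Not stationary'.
\text{Stationary}

The AR(p) characteristic polynomial is P(z) = 1 - 0.627z.
Stationarity requires all roots to lie outside the unit circle, i.e. |z| > 1 for every root.
This is linear in z: 1 + (-0.627) z = 0  =>  z = -1/(-0.627) = 1.594896,  |z| = 1.594896.
Moduli of all roots: 1.5949.
All moduli strictly greater than 1? Yes.
Verdict: Stationary.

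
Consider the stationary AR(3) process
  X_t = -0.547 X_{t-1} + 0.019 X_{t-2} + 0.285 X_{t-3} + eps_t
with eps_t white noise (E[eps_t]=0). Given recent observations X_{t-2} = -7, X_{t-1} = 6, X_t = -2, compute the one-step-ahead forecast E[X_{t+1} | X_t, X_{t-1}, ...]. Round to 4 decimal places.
E[X_{t+1} \mid \mathcal F_t] = -0.7870

For an AR(p) model X_t = c + sum_i phi_i X_{t-i} + eps_t, the
one-step-ahead conditional mean is
  E[X_{t+1} | X_t, ...] = c + sum_i phi_i X_{t+1-i}.
Substitute known values:
  E[X_{t+1} | ...] = (-0.547) * (-2) + (0.019) * (6) + (0.285) * (-7)
                   = -0.7870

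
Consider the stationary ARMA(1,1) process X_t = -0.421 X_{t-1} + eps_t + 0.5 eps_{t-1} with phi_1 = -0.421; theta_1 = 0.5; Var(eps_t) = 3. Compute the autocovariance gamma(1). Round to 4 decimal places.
\gamma(1) = 0.2274

Multiply the model equation by X_{t-k} and take expectations. With theta_0 = psi_0 = 1 and psi_j the MA(infinity) weights, this gives
  gamma(k) - sum_i phi_i gamma(k-i) = c_k,
  c_k = sigma^2 * sum_{j=k..q} theta_j psi_{j-k}   (c_k = 0 for k > q),
using gamma(-m) = gamma(m).
psi-weights needed (psi_j = theta_j + sum_i phi_i psi_{j-i}):
  psi_1 = theta_1 + phi_1 = 0.5 + (-0.421) = 0.079
Right-hand sides:
  c_0 = sigma^2 (1 + theta_1 psi_1) = 3 * (1 + (0.5)(0.079)) = 3 * 1.0395 = 3.1185
  c_1 = sigma^2 theta_1 = 3 * (0.5) = 1.5
  c_2 = 0
Equations for k = 0 and k = 1 (AR order 1):
  gamma(0) = phi_1 gamma(1) + c_0
  gamma(1) = phi_1 gamma(0) + c_1
Substituting the second into the first: gamma(0) (1 - phi_1^2) = c_0 + phi_1 c_1, so
  gamma(0) = (c_0 + phi_1 c_1) / (1 - phi_1^2) = (3.1185 + (-0.421)(1.5)) / (1 - (-0.421)^2) = 2.487 / 0.822759 = 3.022756.
  gamma(1) = phi_1 gamma(0) + c_1 = (-0.421)(3.022756) + (1.5) = 0.22742.
Therefore gamma(1) = 0.2274 (to 4 decimal places).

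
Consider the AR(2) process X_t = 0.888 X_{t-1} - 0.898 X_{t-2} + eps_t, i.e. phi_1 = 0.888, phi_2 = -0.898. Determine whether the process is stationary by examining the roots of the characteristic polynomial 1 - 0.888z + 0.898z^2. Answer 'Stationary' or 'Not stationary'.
\text{Stationary}

The AR(p) characteristic polynomial is P(z) = 1 - 0.888z + 0.898z^2.
Stationarity requires all roots to lie outside the unit circle, i.e. |z| > 1 for every root.
Set 1 + (-0.888) z + (0.898) z^2 = 0, i.e. a z^2 + b z + c = 0 with a = 0.898, b = -0.888, c = 1.
Discriminant D = b^2 - 4ac = (-0.888)^2 - 4*(0.898)*1 = 0.788544 - (3.592) = -2.803456.
D < 0, so the roots are the complex-conjugate pair z = (-b +/- i sqrt(-D)) / (2a) = 0.4944 +/- 0.9323i.
For a conjugate pair |z|^2 = z * conj(z) = (product of roots) = c/a = 1/(0.898) = 1.113586, so |z| = sqrt(1.113586) = 1.0553 for both roots.
Moduli of all roots: 1.0553, 1.0553.
All moduli strictly greater than 1? Yes.
Verdict: Stationary.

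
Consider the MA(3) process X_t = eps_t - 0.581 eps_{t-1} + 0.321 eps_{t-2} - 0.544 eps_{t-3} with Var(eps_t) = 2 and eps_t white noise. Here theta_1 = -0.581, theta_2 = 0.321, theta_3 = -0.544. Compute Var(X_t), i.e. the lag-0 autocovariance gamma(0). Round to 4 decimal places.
\gamma(0) = 3.4731

For an MA(q) process X_t = eps_t + sum_i theta_i eps_{t-i} with
Var(eps_t) = sigma^2, the variance is
  gamma(0) = sigma^2 * (1 + sum_i theta_i^2).
  sum_i theta_i^2 = (-0.581)^2 + (0.321)^2 + (-0.544)^2 = 0.337561 + 0.103041 + 0.295936 = 0.736538.
  gamma(0) = 2 * (1 + 0.736538) = 2 * 1.736538 = 3.473076, which rounds to 3.4731.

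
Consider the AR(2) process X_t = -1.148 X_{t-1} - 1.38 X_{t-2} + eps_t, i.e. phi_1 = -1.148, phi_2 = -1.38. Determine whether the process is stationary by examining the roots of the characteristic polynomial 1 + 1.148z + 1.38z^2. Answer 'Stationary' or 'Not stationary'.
\text{Not stationary}

The AR(p) characteristic polynomial is P(z) = 1 + 1.148z + 1.38z^2.
Stationarity requires all roots to lie outside the unit circle, i.e. |z| > 1 for every root.
Set 1 + (1.148) z + (1.38) z^2 = 0, i.e. a z^2 + b z + c = 0 with a = 1.38, b = 1.148, c = 1.
Discriminant D = b^2 - 4ac = (1.148)^2 - 4*(1.38)*1 = 1.317904 - (5.52) = -4.202096.
D < 0, so the roots are the complex-conjugate pair z = (-b +/- i sqrt(-D)) / (2a) = -0.4159 +/- 0.7427i.
For a conjugate pair |z|^2 = z * conj(z) = (product of roots) = c/a = 1/(1.38) = 0.724638, so |z| = sqrt(0.724638) = 0.8513 for both roots.
Moduli of all roots: 0.8513, 0.8513.
All moduli strictly greater than 1? No.
Verdict: Not stationary.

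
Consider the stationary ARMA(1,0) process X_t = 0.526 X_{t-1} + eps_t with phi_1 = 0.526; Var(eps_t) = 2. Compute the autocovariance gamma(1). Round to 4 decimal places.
\gamma(1) = 1.4544

Multiply the model equation by X_{t-k} and take expectations. With theta_0 = psi_0 = 1 and psi_j the MA(infinity) weights, this gives
  gamma(k) - sum_i phi_i gamma(k-i) = c_k,
  c_k = sigma^2 * sum_{j=k..q} theta_j psi_{j-k}   (c_k = 0 for k > q),
using gamma(-m) = gamma(m).
Pure AR (q = 0): c_0 = sigma^2 = 2, c_k = 0 for k >= 1.
Equations for k = 0 and k = 1 (AR order 1):
  gamma(0) = phi_1 gamma(1) + c_0
  gamma(1) = phi_1 gamma(0) + c_1
Substituting the second into the first: gamma(0) (1 - phi_1^2) = c_0 + phi_1 c_1, so
  gamma(0) = c_0 / (1 - phi_1^2) = 2 / (1 - (0.526)^2) = 2 / 0.723324 = 2.765013.
  gamma(1) = phi_1 gamma(0) = (0.526)(2.765013) = 1.454397.
Therefore gamma(1) = 1.4544 (to 4 decimal places).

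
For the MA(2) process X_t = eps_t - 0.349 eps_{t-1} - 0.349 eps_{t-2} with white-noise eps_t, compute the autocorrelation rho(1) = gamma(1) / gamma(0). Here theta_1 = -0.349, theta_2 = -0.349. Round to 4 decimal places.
\rho(1) = -0.1827

For an MA(q) process with theta_0 = 1, the autocovariance is
  gamma(k) = sigma^2 * sum_{i=0..q-k} theta_i * theta_{i+k},
and rho(k) = gamma(k) / gamma(0). Sigma^2 cancels.
  numerator   = (1)*(-0.349) + (-0.349)*(-0.349) = -0.227199.
  denominator = (1)^2 + (-0.349)^2 + (-0.349)^2 = 1.243602.
  rho(1) = -0.227199 / 1.243602 = -0.1827.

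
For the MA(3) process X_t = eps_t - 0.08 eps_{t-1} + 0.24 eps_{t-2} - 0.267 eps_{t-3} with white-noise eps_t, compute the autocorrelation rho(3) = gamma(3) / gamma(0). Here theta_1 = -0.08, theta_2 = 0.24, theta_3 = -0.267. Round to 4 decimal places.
\rho(3) = -0.2352

For an MA(q) process with theta_0 = 1, the autocovariance is
  gamma(k) = sigma^2 * sum_{i=0..q-k} theta_i * theta_{i+k},
and rho(k) = gamma(k) / gamma(0). Sigma^2 cancels.
  numerator   = (1)*(-0.267) = -0.267.
  denominator = (1)^2 + (-0.08)^2 + (0.24)^2 + (-0.267)^2 = 1.135289.
  rho(3) = -0.267 / 1.135289 = -0.2352.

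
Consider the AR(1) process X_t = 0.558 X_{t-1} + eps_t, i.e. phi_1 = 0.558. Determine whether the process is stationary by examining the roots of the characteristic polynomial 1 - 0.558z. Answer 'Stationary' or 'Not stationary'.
\text{Stationary}

The AR(p) characteristic polynomial is P(z) = 1 - 0.558z.
Stationarity requires all roots to lie outside the unit circle, i.e. |z| > 1 for every root.
This is linear in z: 1 + (-0.558) z = 0  =>  z = -1/(-0.558) = 1.792115,  |z| = 1.792115.
Moduli of all roots: 1.7921.
All moduli strictly greater than 1? Yes.
Verdict: Stationary.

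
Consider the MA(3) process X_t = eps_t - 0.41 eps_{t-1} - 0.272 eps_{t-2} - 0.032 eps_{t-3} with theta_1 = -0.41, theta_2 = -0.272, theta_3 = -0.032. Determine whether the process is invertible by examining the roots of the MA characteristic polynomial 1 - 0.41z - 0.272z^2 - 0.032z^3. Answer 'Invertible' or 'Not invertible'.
\text{Invertible}

The MA(q) characteristic polynomial is P(z) = 1 - 0.41z - 0.272z^2 - 0.032z^3.
Invertibility requires all roots to lie outside the unit circle, i.e. |z| > 1 for every root.
Degree 3: look for a simple real root z0 first, then factor out (1 - z/z0) and solve the remaining quadratic.
Testing z0 = 1.25: P(1.25) = 1 + (-0.41)(1.25) + (-0.272)(1.25)^2 + (-0.032)(1.25)^3
  = 1 + (-0.5125) + (-0.425) + (-0.0625) = 0.  So z_0 = 1.25 is a root, |z_0| = 1.25.
Divide out the factor (1 - 0.8 z) = (1 - z/z0) (since 1/z0 = 0.8):
  P(z) = (1 - 0.8 z)(1 + (0.39) z + (0.04) z^2)
  [check: z-coef 0.39 - (0.8) = -0.41; z^2-coef 0.04 - (0.8)(0.39) = -0.272; z^3-coef -(0.8)(0.04) = -0.032.]
Remaining roots from the quadratic factor 1 + (0.39) z + (0.04) z^2:
  Set 1 + (0.39) z + (0.04) z^2 = 0, i.e. a z^2 + b z + c = 0 with a = 0.04, b = 0.39, c = 1.
  Discriminant D = b^2 - 4ac = (0.39)^2 - 4*(0.04)*1 = 0.1521 - (0.16) = -0.0079.
  D < 0, so the roots are the complex-conjugate pair z = (-b +/- i sqrt(-D)) / (2a) = -4.875 +/- 1.111i.
  For a conjugate pair |z|^2 = z * conj(z) = (product of roots) = c/a = 1/(0.04) = 25, so |z| = sqrt(25) = 5 for both roots.
Moduli of all roots: 1.2500, 5.0000, 5.0000.
All moduli strictly greater than 1? Yes.
Verdict: Invertible.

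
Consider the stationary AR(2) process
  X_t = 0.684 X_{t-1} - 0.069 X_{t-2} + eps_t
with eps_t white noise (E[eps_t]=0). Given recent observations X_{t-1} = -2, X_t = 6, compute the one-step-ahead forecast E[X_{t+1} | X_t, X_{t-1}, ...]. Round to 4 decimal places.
E[X_{t+1} \mid \mathcal F_t] = 4.2420

For an AR(p) model X_t = c + sum_i phi_i X_{t-i} + eps_t, the
one-step-ahead conditional mean is
  E[X_{t+1} | X_t, ...] = c + sum_i phi_i X_{t+1-i}.
Substitute known values:
  E[X_{t+1} | ...] = (0.684) * (6) + (-0.069) * (-2)
                   = 4.2420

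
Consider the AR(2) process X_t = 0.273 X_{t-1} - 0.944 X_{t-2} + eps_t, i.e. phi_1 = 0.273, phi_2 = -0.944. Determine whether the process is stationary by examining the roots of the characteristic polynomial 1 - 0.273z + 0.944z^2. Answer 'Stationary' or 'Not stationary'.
\text{Stationary}

The AR(p) characteristic polynomial is P(z) = 1 - 0.273z + 0.944z^2.
Stationarity requires all roots to lie outside the unit circle, i.e. |z| > 1 for every root.
Set 1 + (-0.273) z + (0.944) z^2 = 0, i.e. a z^2 + b z + c = 0 with a = 0.944, b = -0.273, c = 1.
Discriminant D = b^2 - 4ac = (-0.273)^2 - 4*(0.944)*1 = 0.074529 - (3.776) = -3.701471.
D < 0, so the roots are the complex-conjugate pair z = (-b +/- i sqrt(-D)) / (2a) = 0.1446 +/- 1.019i.
For a conjugate pair |z|^2 = z * conj(z) = (product of roots) = c/a = 1/(0.944) = 1.059322, so |z| = sqrt(1.059322) = 1.0292 for both roots.
Moduli of all roots: 1.0292, 1.0292.
All moduli strictly greater than 1? Yes.
Verdict: Stationary.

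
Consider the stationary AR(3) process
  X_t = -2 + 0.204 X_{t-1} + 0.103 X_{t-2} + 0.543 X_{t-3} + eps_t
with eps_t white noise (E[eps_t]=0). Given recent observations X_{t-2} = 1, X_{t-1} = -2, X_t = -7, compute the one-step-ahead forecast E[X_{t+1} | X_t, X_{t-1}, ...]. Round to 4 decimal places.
E[X_{t+1} \mid \mathcal F_t] = -3.0910

For an AR(p) model X_t = c + sum_i phi_i X_{t-i} + eps_t, the
one-step-ahead conditional mean is
  E[X_{t+1} | X_t, ...] = c + sum_i phi_i X_{t+1-i}.
Substitute known values:
  E[X_{t+1} | ...] = -2 + (0.204) * (-7) + (0.103) * (-2) + (0.543) * (1)
                   = -3.0910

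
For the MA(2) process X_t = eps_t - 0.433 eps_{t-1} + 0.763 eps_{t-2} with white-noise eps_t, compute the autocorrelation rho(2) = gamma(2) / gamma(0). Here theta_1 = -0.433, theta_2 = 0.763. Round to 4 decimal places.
\rho(2) = 0.4312

For an MA(q) process with theta_0 = 1, the autocovariance is
  gamma(k) = sigma^2 * sum_{i=0..q-k} theta_i * theta_{i+k},
and rho(k) = gamma(k) / gamma(0). Sigma^2 cancels.
  numerator   = (1)*(0.763) = 0.763.
  denominator = (1)^2 + (-0.433)^2 + (0.763)^2 = 1.769658.
  rho(2) = 0.763 / 1.769658 = 0.4312.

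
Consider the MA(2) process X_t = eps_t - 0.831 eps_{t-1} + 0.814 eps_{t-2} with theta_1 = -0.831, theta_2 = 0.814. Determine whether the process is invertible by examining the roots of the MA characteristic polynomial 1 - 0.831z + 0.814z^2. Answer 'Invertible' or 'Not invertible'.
\text{Invertible}

The MA(q) characteristic polynomial is P(z) = 1 - 0.831z + 0.814z^2.
Invertibility requires all roots to lie outside the unit circle, i.e. |z| > 1 for every root.
Set 1 + (-0.831) z + (0.814) z^2 = 0, i.e. a z^2 + b z + c = 0 with a = 0.814, b = -0.831, c = 1.
Discriminant D = b^2 - 4ac = (-0.831)^2 - 4*(0.814)*1 = 0.690561 - (3.256) = -2.565439.
D < 0, so the roots are the complex-conjugate pair z = (-b +/- i sqrt(-D)) / (2a) = 0.5104 +/- 0.9838i.
For a conjugate pair |z|^2 = z * conj(z) = (product of roots) = c/a = 1/(0.814) = 1.228501, so |z| = sqrt(1.228501) = 1.1084 for both roots.
Moduli of all roots: 1.1084, 1.1084.
All moduli strictly greater than 1? Yes.
Verdict: Invertible.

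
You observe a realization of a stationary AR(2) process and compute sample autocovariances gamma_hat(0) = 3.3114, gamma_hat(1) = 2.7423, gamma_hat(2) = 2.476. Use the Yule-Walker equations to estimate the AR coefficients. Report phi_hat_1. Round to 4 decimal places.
\hat\phi_{1} = 0.6650

The Yule-Walker equations for an AR(p) process read, in matrix form,
  Gamma_p phi = r_p,   with   (Gamma_p)_{ij} = gamma(|i - j|),
                       (r_p)_i = gamma(i),   i,j = 1..p.
Substitute the sample gammas (Toeplitz matrix and right-hand side of size 2):
  Gamma_p = [[3.3114, 2.7423], [2.7423, 3.3114]]
  r_p     = [2.7423, 2.476]
Written out:
  3.3114 phi_1 + 2.7423 phi_2 = 2.7423
  2.7423 phi_1 + 3.3114 phi_2 = 2.476
Solve by Cramer's rule:
  det = gamma(0)^2 - gamma(1)^2 = (3.3114)^2 - (2.7423)^2 = 10.96536996 - 7.52020929 = 3.44516067
  phi_hat_1 = [gamma(1) gamma(0) - gamma(1) gamma(2)] / det = [(2.7423)(3.3114) - (2.7423)(2.476)] / 3.44516067 = 2.29091742 / 3.44516067 = 0.665
  phi_hat_2 = [gamma(0) gamma(2) - gamma(1)^2] / det = [(3.3114)(2.476) - (2.7423)^2] / 3.44516067 = 0.67881711 / 3.44516067 = 0.197
So phi_hat = [0.6650, 0.1970].
Therefore phi_hat_1 = 0.6650.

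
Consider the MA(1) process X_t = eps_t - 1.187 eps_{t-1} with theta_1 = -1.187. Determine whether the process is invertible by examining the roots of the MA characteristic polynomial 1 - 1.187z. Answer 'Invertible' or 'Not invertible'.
\text{Not invertible}

The MA(q) characteristic polynomial is P(z) = 1 - 1.187z.
Invertibility requires all roots to lie outside the unit circle, i.e. |z| > 1 for every root.
This is linear in z: 1 + (-1.187) z = 0  =>  z = -1/(-1.187) = 0.84246,  |z| = 0.84246.
Moduli of all roots: 0.8425.
All moduli strictly greater than 1? No.
Verdict: Not invertible.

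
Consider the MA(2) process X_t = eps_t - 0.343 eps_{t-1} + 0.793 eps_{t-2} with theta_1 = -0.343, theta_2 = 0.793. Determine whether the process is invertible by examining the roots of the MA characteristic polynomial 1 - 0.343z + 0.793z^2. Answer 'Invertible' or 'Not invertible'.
\text{Invertible}

The MA(q) characteristic polynomial is P(z) = 1 - 0.343z + 0.793z^2.
Invertibility requires all roots to lie outside the unit circle, i.e. |z| > 1 for every root.
Set 1 + (-0.343) z + (0.793) z^2 = 0, i.e. a z^2 + b z + c = 0 with a = 0.793, b = -0.343, c = 1.
Discriminant D = b^2 - 4ac = (-0.343)^2 - 4*(0.793)*1 = 0.117649 - (3.172) = -3.054351.
D < 0, so the roots are the complex-conjugate pair z = (-b +/- i sqrt(-D)) / (2a) = 0.2163 +/- 1.1019i.
For a conjugate pair |z|^2 = z * conj(z) = (product of roots) = c/a = 1/(0.793) = 1.261034, so |z| = sqrt(1.261034) = 1.123 for both roots.
Moduli of all roots: 1.1230, 1.1230.
All moduli strictly greater than 1? Yes.
Verdict: Invertible.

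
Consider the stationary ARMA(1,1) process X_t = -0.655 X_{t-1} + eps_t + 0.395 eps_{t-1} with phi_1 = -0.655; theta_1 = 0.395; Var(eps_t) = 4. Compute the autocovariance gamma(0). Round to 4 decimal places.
\gamma(0) = 4.4736

Multiply the model equation by X_{t-k} and take expectations. With theta_0 = psi_0 = 1 and psi_j the MA(infinity) weights, this gives
  gamma(k) - sum_i phi_i gamma(k-i) = c_k,
  c_k = sigma^2 * sum_{j=k..q} theta_j psi_{j-k}   (c_k = 0 for k > q),
using gamma(-m) = gamma(m).
psi-weights needed (psi_j = theta_j + sum_i phi_i psi_{j-i}):
  psi_1 = theta_1 + phi_1 = 0.395 + (-0.655) = -0.26
Right-hand sides:
  c_0 = sigma^2 (1 + theta_1 psi_1) = 4 * (1 + (0.395)(-0.26)) = 4 * 0.8973 = 3.5892
  c_1 = sigma^2 theta_1 = 4 * (0.395) = 1.58
  c_2 = 0
Equations for k = 0 and k = 1 (AR order 1):
  gamma(0) = phi_1 gamma(1) + c_0
  gamma(1) = phi_1 gamma(0) + c_1
Substituting the second into the first: gamma(0) (1 - phi_1^2) = c_0 + phi_1 c_1, so
  gamma(0) = (c_0 + phi_1 c_1) / (1 - phi_1^2) = (3.5892 + (-0.655)(1.58)) / (1 - (-0.655)^2) = 2.5543 / 0.570975 = 4.473576.
Therefore gamma(0) = 4.4736 (to 4 decimal places).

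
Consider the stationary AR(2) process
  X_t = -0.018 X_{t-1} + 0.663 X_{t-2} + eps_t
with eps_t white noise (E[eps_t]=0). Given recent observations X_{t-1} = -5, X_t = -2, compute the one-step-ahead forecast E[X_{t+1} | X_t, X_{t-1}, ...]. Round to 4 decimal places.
E[X_{t+1} \mid \mathcal F_t] = -3.2790

For an AR(p) model X_t = c + sum_i phi_i X_{t-i} + eps_t, the
one-step-ahead conditional mean is
  E[X_{t+1} | X_t, ...] = c + sum_i phi_i X_{t+1-i}.
Substitute known values:
  E[X_{t+1} | ...] = (-0.018) * (-2) + (0.663) * (-5)
                   = -3.2790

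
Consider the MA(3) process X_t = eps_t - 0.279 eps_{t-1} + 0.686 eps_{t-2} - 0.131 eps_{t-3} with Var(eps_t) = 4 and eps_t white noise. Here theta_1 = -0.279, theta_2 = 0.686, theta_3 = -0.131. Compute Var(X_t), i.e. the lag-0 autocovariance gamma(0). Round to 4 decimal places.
\gamma(0) = 6.2624

For an MA(q) process X_t = eps_t + sum_i theta_i eps_{t-i} with
Var(eps_t) = sigma^2, the variance is
  gamma(0) = sigma^2 * (1 + sum_i theta_i^2).
  sum_i theta_i^2 = (-0.279)^2 + (0.686)^2 + (-0.131)^2 = 0.077841 + 0.470596 + 0.017161 = 0.565598.
  gamma(0) = 4 * (1 + 0.565598) = 4 * 1.565598 = 6.262392, which rounds to 6.2624.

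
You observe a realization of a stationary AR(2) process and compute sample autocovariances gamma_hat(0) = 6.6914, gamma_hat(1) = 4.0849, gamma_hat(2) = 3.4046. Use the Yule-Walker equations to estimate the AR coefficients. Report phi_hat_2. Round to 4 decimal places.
\hat\phi_{2} = 0.2170

The Yule-Walker equations for an AR(p) process read, in matrix form,
  Gamma_p phi = r_p,   with   (Gamma_p)_{ij} = gamma(|i - j|),
                       (r_p)_i = gamma(i),   i,j = 1..p.
Substitute the sample gammas (Toeplitz matrix and right-hand side of size 2):
  Gamma_p = [[6.6914, 4.0849], [4.0849, 6.6914]]
  r_p     = [4.0849, 3.4046]
Written out:
  6.6914 phi_1 + 4.0849 phi_2 = 4.0849
  4.0849 phi_1 + 6.6914 phi_2 = 3.4046
Solve by Cramer's rule:
  det = gamma(0)^2 - gamma(1)^2 = (6.6914)^2 - (4.0849)^2 = 44.77483396 - 16.68640801 = 28.08842595
  phi_hat_1 = [gamma(1) gamma(0) - gamma(1) gamma(2)] / det = [(4.0849)(6.6914) - (4.0849)(3.4046)] / 28.08842595 = 13.42624932 / 28.08842595 = 0.478
  phi_hat_2 = [gamma(0) gamma(2) - gamma(1)^2] / det = [(6.6914)(3.4046) - (4.0849)^2] / 28.08842595 = 6.09513243 / 28.08842595 = 0.217
So phi_hat = [0.4780, 0.2170].
Therefore phi_hat_2 = 0.2170.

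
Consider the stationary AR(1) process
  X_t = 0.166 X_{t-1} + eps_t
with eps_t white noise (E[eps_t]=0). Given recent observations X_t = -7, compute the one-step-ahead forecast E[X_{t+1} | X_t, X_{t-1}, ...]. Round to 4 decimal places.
E[X_{t+1} \mid \mathcal F_t] = -1.1620

For an AR(p) model X_t = c + sum_i phi_i X_{t-i} + eps_t, the
one-step-ahead conditional mean is
  E[X_{t+1} | X_t, ...] = c + sum_i phi_i X_{t+1-i}.
Substitute known values:
  E[X_{t+1} | ...] = (0.166) * (-7)
                   = -1.1620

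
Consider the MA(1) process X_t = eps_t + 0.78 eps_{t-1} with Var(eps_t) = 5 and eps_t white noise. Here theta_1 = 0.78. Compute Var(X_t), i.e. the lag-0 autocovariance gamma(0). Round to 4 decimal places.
\gamma(0) = 8.0420

For an MA(q) process X_t = eps_t + sum_i theta_i eps_{t-i} with
Var(eps_t) = sigma^2, the variance is
  gamma(0) = sigma^2 * (1 + sum_i theta_i^2).
  sum_i theta_i^2 = (0.78)^2 = 0.6084.
  gamma(0) = 5 * (1 + 0.6084) = 5 * 1.6084 = 8.042, which rounds to 8.0420.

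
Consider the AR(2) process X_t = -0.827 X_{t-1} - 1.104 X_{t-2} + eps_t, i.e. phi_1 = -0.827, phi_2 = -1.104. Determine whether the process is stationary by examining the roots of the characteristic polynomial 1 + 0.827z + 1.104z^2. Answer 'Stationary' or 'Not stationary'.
\text{Not stationary}

The AR(p) characteristic polynomial is P(z) = 1 + 0.827z + 1.104z^2.
Stationarity requires all roots to lie outside the unit circle, i.e. |z| > 1 for every root.
Set 1 + (0.827) z + (1.104) z^2 = 0, i.e. a z^2 + b z + c = 0 with a = 1.104, b = 0.827, c = 1.
Discriminant D = b^2 - 4ac = (0.827)^2 - 4*(1.104)*1 = 0.683929 - (4.416) = -3.732071.
D < 0, so the roots are the complex-conjugate pair z = (-b +/- i sqrt(-D)) / (2a) = -0.3745 +/- 0.8749i.
For a conjugate pair |z|^2 = z * conj(z) = (product of roots) = c/a = 1/(1.104) = 0.905797, so |z| = sqrt(0.905797) = 0.9517 for both roots.
Moduli of all roots: 0.9517, 0.9517.
All moduli strictly greater than 1? No.
Verdict: Not stationary.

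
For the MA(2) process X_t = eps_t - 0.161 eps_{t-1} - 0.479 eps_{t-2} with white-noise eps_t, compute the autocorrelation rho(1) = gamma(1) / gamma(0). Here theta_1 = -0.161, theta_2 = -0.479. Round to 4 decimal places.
\rho(1) = -0.0668

For an MA(q) process with theta_0 = 1, the autocovariance is
  gamma(k) = sigma^2 * sum_{i=0..q-k} theta_i * theta_{i+k},
and rho(k) = gamma(k) / gamma(0). Sigma^2 cancels.
  numerator   = (1)*(-0.161) + (-0.161)*(-0.479) = -0.083881.
  denominator = (1)^2 + (-0.161)^2 + (-0.479)^2 = 1.255362.
  rho(1) = -0.083881 / 1.255362 = -0.0668.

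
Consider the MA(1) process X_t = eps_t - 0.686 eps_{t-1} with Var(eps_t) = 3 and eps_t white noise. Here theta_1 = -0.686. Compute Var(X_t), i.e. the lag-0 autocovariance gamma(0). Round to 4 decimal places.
\gamma(0) = 4.4118

For an MA(q) process X_t = eps_t + sum_i theta_i eps_{t-i} with
Var(eps_t) = sigma^2, the variance is
  gamma(0) = sigma^2 * (1 + sum_i theta_i^2).
  sum_i theta_i^2 = (-0.686)^2 = 0.470596.
  gamma(0) = 3 * (1 + 0.470596) = 3 * 1.470596 = 4.411788, which rounds to 4.4118.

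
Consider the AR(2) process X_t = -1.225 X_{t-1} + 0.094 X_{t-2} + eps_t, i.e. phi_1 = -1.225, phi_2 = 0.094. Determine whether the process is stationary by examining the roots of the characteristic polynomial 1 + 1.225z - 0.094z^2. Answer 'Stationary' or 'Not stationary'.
\text{Not stationary}

The AR(p) characteristic polynomial is P(z) = 1 + 1.225z - 0.094z^2.
Stationarity requires all roots to lie outside the unit circle, i.e. |z| > 1 for every root.
Set 1 + (1.225) z + (-0.094) z^2 = 0, i.e. a z^2 + b z + c = 0 with a = -0.094, b = 1.225, c = 1.
Discriminant D = b^2 - 4ac = (1.225)^2 - 4*(-0.094)*1 = 1.500625 - (-0.376) = 1.876625.
D >= 0, so the roots are real: z = (-b +/- sqrt(D)) / (2a) = (-1.225 +/- 1.3699) / (-0.188).
  z_1 = (-1.225 + 1.3699) / (-0.188) = -0.7707,   |z_1| = 0.7707.
  z_2 = (-1.225 - 1.3699) / (-0.188) = 13.8027,   |z_2| = 13.8027.
Moduli of all roots: 0.7707, 13.8027.
All moduli strictly greater than 1? No.
Verdict: Not stationary.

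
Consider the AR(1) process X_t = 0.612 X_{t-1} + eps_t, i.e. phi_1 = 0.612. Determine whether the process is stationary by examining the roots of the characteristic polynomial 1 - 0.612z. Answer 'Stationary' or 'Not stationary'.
\text{Stationary}

The AR(p) characteristic polynomial is P(z) = 1 - 0.612z.
Stationarity requires all roots to lie outside the unit circle, i.e. |z| > 1 for every root.
This is linear in z: 1 + (-0.612) z = 0  =>  z = -1/(-0.612) = 1.633987,  |z| = 1.633987.
Moduli of all roots: 1.6340.
All moduli strictly greater than 1? Yes.
Verdict: Stationary.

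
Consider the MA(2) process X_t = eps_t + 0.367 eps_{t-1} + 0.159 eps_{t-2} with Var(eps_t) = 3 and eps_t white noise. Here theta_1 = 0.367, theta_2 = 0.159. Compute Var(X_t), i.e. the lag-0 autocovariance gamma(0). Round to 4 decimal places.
\gamma(0) = 3.4799

For an MA(q) process X_t = eps_t + sum_i theta_i eps_{t-i} with
Var(eps_t) = sigma^2, the variance is
  gamma(0) = sigma^2 * (1 + sum_i theta_i^2).
  sum_i theta_i^2 = (0.367)^2 + (0.159)^2 = 0.134689 + 0.025281 = 0.15997.
  gamma(0) = 3 * (1 + 0.15997) = 3 * 1.15997 = 3.47991, which rounds to 3.4799.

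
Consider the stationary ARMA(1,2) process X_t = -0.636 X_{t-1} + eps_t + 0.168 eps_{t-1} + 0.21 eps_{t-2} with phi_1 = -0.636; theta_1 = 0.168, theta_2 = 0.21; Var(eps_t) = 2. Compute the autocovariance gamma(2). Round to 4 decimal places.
\gamma(2) = 1.6676

Multiply the model equation by X_{t-k} and take expectations. With theta_0 = psi_0 = 1 and psi_j the MA(infinity) weights, this gives
  gamma(k) - sum_i phi_i gamma(k-i) = c_k,
  c_k = sigma^2 * sum_{j=k..q} theta_j psi_{j-k}   (c_k = 0 for k > q),
using gamma(-m) = gamma(m).
psi-weights needed (psi_j = theta_j + sum_i phi_i psi_{j-i}):
  psi_1 = theta_1 + phi_1 = 0.168 + (-0.636) = -0.468
  psi_2 = theta_2 + phi_1 psi_1 = 0.21 + (-0.636)(-0.468) = 0.507648
Right-hand sides:
  c_0 = sigma^2 (1 + theta_1 psi_1 + theta_2 psi_2) = 2 * (1 + (0.168)(-0.468) + (0.21)(0.507648)) = 2 * 1.027982 = 2.055964
  c_1 = sigma^2 (theta_1 + theta_2 psi_1) = 2 * (0.168 + (0.21)(-0.468)) = 0.13944
  c_2 = sigma^2 theta_2 = 2 * (0.21) = 0.42
Equations for k = 0 and k = 1 (AR order 1):
  gamma(0) = phi_1 gamma(1) + c_0
  gamma(1) = phi_1 gamma(0) + c_1
Substituting the second into the first: gamma(0) (1 - phi_1^2) = c_0 + phi_1 c_1, so
  gamma(0) = (c_0 + phi_1 c_1) / (1 - phi_1^2) = (2.055964 + (-0.636)(0.13944)) / (1 - (-0.636)^2) = 1.96728 / 0.595504 = 3.303555.
  gamma(1) = phi_1 gamma(0) + c_1 = (-0.636)(3.303555) + (0.13944) = -1.961621.
For k = 2: gamma(2) = phi_1 gamma(1) + c_2
  = (-0.636)(-1.961621) + (0.42) = 1.667591.
Therefore gamma(2) = 1.6676 (to 4 decimal places).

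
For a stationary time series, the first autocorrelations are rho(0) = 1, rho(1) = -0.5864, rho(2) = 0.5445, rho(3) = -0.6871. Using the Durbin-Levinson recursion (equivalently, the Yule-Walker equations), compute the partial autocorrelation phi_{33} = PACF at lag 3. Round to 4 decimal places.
\phi_{33} = -0.4811

The PACF at lag k is phi_{kk}, the last component of the solution
to the Yule-Walker system G_k phi = r_k where
  (G_k)_{ij} = rho(|i - j|), (r_k)_i = rho(i), i,j = 1..k.
Equivalently, Durbin-Levinson gives phi_{kk} iteratively:
  phi_{11} = rho(1)
  phi_{kk} = [rho(k) - sum_{j=1..k-1} phi_{k-1,j} rho(k-j)]
            / [1 - sum_{j=1..k-1} phi_{k-1,j} rho(j)],
  phi_{k,j} = phi_{k-1,j} - phi_{kk} phi_{k-1,k-j},  j = 1..k-1.
Step k = 1:
  phi_11 = rho(1) = -0.5864.
Step k = 2:
  phi_22 = [rho(2) - phi_11 rho(1)] / [1 - phi_11 rho(1)] = [0.5445 - (-0.5864)(-0.5864)] / [1 - (-0.5864)(-0.5864)]
         = 0.20063504 / 0.65613504 = 0.305783.
  Update: phi_21 = phi_11 - phi_22 phi_11 = -0.5864 - (0.305783)(-0.5864) = -0.407089.
Step k = 3:
  phi_33 = [rho(3) - phi_21 rho(2) - phi_22 rho(1)] / [1 - phi_21 rho(1) - phi_22 rho(2)]
    numerator   = -0.6871 - (-0.407089)(0.5445) - (0.305783)(-0.5864) = -0.28612893
    denominator = 1 - (-0.407089)(-0.5864) - (0.305783)(0.5445) = 0.59478423
  phi_33 = -0.28612893 / 0.59478423 = -0.4811.
Therefore phi_{33} = -0.4811.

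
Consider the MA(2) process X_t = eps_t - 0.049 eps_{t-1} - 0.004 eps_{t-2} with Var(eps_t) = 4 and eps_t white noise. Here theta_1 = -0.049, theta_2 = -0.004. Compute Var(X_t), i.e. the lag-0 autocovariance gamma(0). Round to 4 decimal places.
\gamma(0) = 4.0097

For an MA(q) process X_t = eps_t + sum_i theta_i eps_{t-i} with
Var(eps_t) = sigma^2, the variance is
  gamma(0) = sigma^2 * (1 + sum_i theta_i^2).
  sum_i theta_i^2 = (-0.049)^2 + (-0.004)^2 = 0.002401 + 0.000016 = 0.002417.
  gamma(0) = 4 * (1 + 0.002417) = 4 * 1.002417 = 4.009668, which rounds to 4.0097.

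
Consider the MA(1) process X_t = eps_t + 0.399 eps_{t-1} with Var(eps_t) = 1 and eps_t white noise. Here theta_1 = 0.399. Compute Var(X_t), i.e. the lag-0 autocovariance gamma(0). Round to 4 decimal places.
\gamma(0) = 1.1592

For an MA(q) process X_t = eps_t + sum_i theta_i eps_{t-i} with
Var(eps_t) = sigma^2, the variance is
  gamma(0) = sigma^2 * (1 + sum_i theta_i^2).
  sum_i theta_i^2 = (0.399)^2 = 0.159201.
  gamma(0) = 1 * (1 + 0.159201) = 1 * 1.159201 = 1.159201, which rounds to 1.1592.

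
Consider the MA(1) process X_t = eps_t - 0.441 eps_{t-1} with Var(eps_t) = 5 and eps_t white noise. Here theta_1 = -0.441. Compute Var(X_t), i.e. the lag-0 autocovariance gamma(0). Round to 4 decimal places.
\gamma(0) = 5.9724

For an MA(q) process X_t = eps_t + sum_i theta_i eps_{t-i} with
Var(eps_t) = sigma^2, the variance is
  gamma(0) = sigma^2 * (1 + sum_i theta_i^2).
  sum_i theta_i^2 = (-0.441)^2 = 0.194481.
  gamma(0) = 5 * (1 + 0.194481) = 5 * 1.194481 = 5.972405, which rounds to 5.9724.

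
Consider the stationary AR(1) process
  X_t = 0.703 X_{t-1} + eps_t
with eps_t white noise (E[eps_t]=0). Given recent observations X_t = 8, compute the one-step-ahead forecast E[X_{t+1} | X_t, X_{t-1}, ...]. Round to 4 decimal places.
E[X_{t+1} \mid \mathcal F_t] = 5.6240

For an AR(p) model X_t = c + sum_i phi_i X_{t-i} + eps_t, the
one-step-ahead conditional mean is
  E[X_{t+1} | X_t, ...] = c + sum_i phi_i X_{t+1-i}.
Substitute known values:
  E[X_{t+1} | ...] = (0.703) * (8)
                   = 5.6240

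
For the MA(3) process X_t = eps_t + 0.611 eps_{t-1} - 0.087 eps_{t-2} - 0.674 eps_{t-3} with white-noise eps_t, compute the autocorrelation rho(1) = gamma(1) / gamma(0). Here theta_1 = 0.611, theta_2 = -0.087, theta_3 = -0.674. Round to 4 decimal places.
\rho(1) = 0.3359

For an MA(q) process with theta_0 = 1, the autocovariance is
  gamma(k) = sigma^2 * sum_{i=0..q-k} theta_i * theta_{i+k},
and rho(k) = gamma(k) / gamma(0). Sigma^2 cancels.
  numerator   = (1)*(0.611) + (0.611)*(-0.087) + (-0.087)*(-0.674) = 0.616481.
  denominator = (1)^2 + (0.611)^2 + (-0.087)^2 + (-0.674)^2 = 1.835166.
  rho(1) = 0.616481 / 1.835166 = 0.3359.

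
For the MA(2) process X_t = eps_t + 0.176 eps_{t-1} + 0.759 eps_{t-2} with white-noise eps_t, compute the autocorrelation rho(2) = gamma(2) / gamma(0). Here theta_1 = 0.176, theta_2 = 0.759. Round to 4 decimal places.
\rho(2) = 0.4723

For an MA(q) process with theta_0 = 1, the autocovariance is
  gamma(k) = sigma^2 * sum_{i=0..q-k} theta_i * theta_{i+k},
and rho(k) = gamma(k) / gamma(0). Sigma^2 cancels.
  numerator   = (1)*(0.759) = 0.759.
  denominator = (1)^2 + (0.176)^2 + (0.759)^2 = 1.607057.
  rho(2) = 0.759 / 1.607057 = 0.4723.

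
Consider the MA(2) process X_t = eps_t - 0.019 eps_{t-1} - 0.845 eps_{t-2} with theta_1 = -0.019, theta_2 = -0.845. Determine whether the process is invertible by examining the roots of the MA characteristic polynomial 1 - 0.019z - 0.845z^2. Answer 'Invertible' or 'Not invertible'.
\text{Invertible}

The MA(q) characteristic polynomial is P(z) = 1 - 0.019z - 0.845z^2.
Invertibility requires all roots to lie outside the unit circle, i.e. |z| > 1 for every root.
Set 1 + (-0.019) z + (-0.845) z^2 = 0, i.e. a z^2 + b z + c = 0 with a = -0.845, b = -0.019, c = 1.
Discriminant D = b^2 - 4ac = (-0.019)^2 - 4*(-0.845)*1 = 0.000361 - (-3.38) = 3.380361.
D >= 0, so the roots are real: z = (-b +/- sqrt(D)) / (2a) = (0.019 +/- 1.838576) / (-1.69).
  z_1 = (0.019 + 1.838576) / (-1.69) = -1.0992,   |z_1| = 1.0992.
  z_2 = (0.019 - 1.838576) / (-1.69) = 1.0767,   |z_2| = 1.0767.
Moduli of all roots: 1.0992, 1.0767.
All moduli strictly greater than 1? Yes.
Verdict: Invertible.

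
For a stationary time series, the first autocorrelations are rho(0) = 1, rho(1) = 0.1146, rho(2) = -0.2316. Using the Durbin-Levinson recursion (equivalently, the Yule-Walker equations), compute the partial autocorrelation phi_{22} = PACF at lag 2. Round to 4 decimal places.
\phi_{22} = -0.2480

The PACF at lag k is phi_{kk}, the last component of the solution
to the Yule-Walker system G_k phi = r_k where
  (G_k)_{ij} = rho(|i - j|), (r_k)_i = rho(i), i,j = 1..k.
Equivalently, Durbin-Levinson gives phi_{kk} iteratively:
  phi_{11} = rho(1)
  phi_{kk} = [rho(k) - sum_{j=1..k-1} phi_{k-1,j} rho(k-j)]
            / [1 - sum_{j=1..k-1} phi_{k-1,j} rho(j)],
  phi_{k,j} = phi_{k-1,j} - phi_{kk} phi_{k-1,k-j},  j = 1..k-1.
Step k = 1:
  phi_11 = rho(1) = 0.1146.
Step k = 2:
  phi_22 = [rho(2) - phi_11 rho(1)] / [1 - phi_11 rho(1)] = [-0.2316 - (0.1146)(0.1146)] / [1 - (0.1146)(0.1146)]
         = -0.24473316 / 0.98686684 = -0.248.
Therefore phi_{22} = -0.2480.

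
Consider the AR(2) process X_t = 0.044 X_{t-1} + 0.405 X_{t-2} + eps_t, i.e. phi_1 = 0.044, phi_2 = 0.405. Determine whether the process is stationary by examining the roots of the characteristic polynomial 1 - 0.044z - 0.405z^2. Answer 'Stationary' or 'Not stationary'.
\text{Stationary}

The AR(p) characteristic polynomial is P(z) = 1 - 0.044z - 0.405z^2.
Stationarity requires all roots to lie outside the unit circle, i.e. |z| > 1 for every root.
Set 1 + (-0.044) z + (-0.405) z^2 = 0, i.e. a z^2 + b z + c = 0 with a = -0.405, b = -0.044, c = 1.
Discriminant D = b^2 - 4ac = (-0.044)^2 - 4*(-0.405)*1 = 0.001936 - (-1.62) = 1.621936.
D >= 0, so the roots are real: z = (-b +/- sqrt(D)) / (2a) = (0.044 +/- 1.273553) / (-0.81).
  z_1 = (0.044 + 1.273553) / (-0.81) = -1.6266,   |z_1| = 1.6266.
  z_2 = (0.044 - 1.273553) / (-0.81) = 1.518,   |z_2| = 1.518.
Moduli of all roots: 1.6266, 1.5180.
All moduli strictly greater than 1? Yes.
Verdict: Stationary.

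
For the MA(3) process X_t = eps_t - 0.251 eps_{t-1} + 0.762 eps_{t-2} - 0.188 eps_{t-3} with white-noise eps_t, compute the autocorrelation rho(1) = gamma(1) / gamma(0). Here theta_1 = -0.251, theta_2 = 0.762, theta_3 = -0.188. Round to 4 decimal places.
\rho(1) = -0.3487

For an MA(q) process with theta_0 = 1, the autocovariance is
  gamma(k) = sigma^2 * sum_{i=0..q-k} theta_i * theta_{i+k},
and rho(k) = gamma(k) / gamma(0). Sigma^2 cancels.
  numerator   = (1)*(-0.251) + (-0.251)*(0.762) + (0.762)*(-0.188) = -0.585518.
  denominator = (1)^2 + (-0.251)^2 + (0.762)^2 + (-0.188)^2 = 1.678989.
  rho(1) = -0.585518 / 1.678989 = -0.3487.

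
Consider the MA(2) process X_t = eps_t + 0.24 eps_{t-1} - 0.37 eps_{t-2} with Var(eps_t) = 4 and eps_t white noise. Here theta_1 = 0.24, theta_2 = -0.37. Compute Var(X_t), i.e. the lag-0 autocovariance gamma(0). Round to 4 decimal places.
\gamma(0) = 4.7780

For an MA(q) process X_t = eps_t + sum_i theta_i eps_{t-i} with
Var(eps_t) = sigma^2, the variance is
  gamma(0) = sigma^2 * (1 + sum_i theta_i^2).
  sum_i theta_i^2 = (0.24)^2 + (-0.37)^2 = 0.0576 + 0.1369 = 0.1945.
  gamma(0) = 4 * (1 + 0.1945) = 4 * 1.1945 = 4.778, which rounds to 4.7780.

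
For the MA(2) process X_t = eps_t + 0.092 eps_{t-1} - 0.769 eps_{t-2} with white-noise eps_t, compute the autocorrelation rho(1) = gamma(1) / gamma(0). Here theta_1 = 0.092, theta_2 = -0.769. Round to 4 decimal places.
\rho(1) = 0.0133

For an MA(q) process with theta_0 = 1, the autocovariance is
  gamma(k) = sigma^2 * sum_{i=0..q-k} theta_i * theta_{i+k},
and rho(k) = gamma(k) / gamma(0). Sigma^2 cancels.
  numerator   = (1)*(0.092) + (0.092)*(-0.769) = 0.021252.
  denominator = (1)^2 + (0.092)^2 + (-0.769)^2 = 1.599825.
  rho(1) = 0.021252 / 1.599825 = 0.0133.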